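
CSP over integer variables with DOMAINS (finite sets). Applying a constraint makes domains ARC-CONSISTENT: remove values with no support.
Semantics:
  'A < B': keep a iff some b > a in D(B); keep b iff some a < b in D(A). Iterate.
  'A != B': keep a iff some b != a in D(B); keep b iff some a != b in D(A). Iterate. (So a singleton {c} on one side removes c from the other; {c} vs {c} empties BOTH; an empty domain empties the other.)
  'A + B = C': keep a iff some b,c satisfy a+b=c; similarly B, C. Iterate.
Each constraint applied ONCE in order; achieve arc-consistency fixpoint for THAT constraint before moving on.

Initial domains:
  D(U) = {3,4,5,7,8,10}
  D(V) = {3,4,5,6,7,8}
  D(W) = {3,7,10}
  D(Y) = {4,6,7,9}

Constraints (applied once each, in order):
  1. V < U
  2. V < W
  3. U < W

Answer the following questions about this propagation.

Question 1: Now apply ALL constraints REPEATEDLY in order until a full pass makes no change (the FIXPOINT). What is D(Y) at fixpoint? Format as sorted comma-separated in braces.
pass 0 (initial): D(Y)={4,6,7,9}
pass 1: U {3,4,5,7,8,10}->{4,5,7,8}; W {3,7,10}->{7,10}
pass 2: V {3,4,5,6,7,8}->{3,4,5,6,7}
pass 3: no change
Fixpoint after 3 passes: D(Y) = {4,6,7,9}

Answer: {4,6,7,9}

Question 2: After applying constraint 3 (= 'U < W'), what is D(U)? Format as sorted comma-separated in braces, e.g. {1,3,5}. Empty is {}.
Constraint 1 (V < U) on D(V)={3,4,5,6,7,8} D(U)={3,4,5,7,8,10}: U {3,4,5,7,8,10}->{4,5,7,8,10}
Constraint 2 (V < W) on D(V)={3,4,5,6,7,8} D(W)={3,7,10}: W {3,7,10}->{7,10}
Constraint 3 (U < W) on D(U)={4,5,7,8,10} D(W)={7,10}: U {4,5,7,8,10}->{4,5,7,8}
So after constraint 3: D(U) = {4,5,7,8}

Answer: {4,5,7,8}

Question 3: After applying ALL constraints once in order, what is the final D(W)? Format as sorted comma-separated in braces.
Constraint 1 (V < U) on D(V)={3,4,5,6,7,8} D(U)={3,4,5,7,8,10}: U {3,4,5,7,8,10}->{4,5,7,8,10}
Constraint 2 (V < W) on D(V)={3,4,5,6,7,8} D(W)={3,7,10}: W {3,7,10}->{7,10}
Constraint 3 (U < W) on D(U)={4,5,7,8,10} D(W)={7,10}: U {4,5,7,8,10}->{4,5,7,8}
So after all 3 constraints: D(W) = {7,10}

Answer: {7,10}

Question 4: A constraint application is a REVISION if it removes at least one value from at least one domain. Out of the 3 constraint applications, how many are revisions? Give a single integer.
Constraint 1 (V < U) on D(V)={3,4,5,6,7,8} D(U)={3,4,5,7,8,10}: U {3,4,5,7,8,10}->{4,5,7,8,10} => REVISION
Constraint 2 (V < W) on D(V)={3,4,5,6,7,8} D(W)={3,7,10}: W {3,7,10}->{7,10} => REVISION
Constraint 3 (U < W) on D(U)={4,5,7,8,10} D(W)={7,10}: U {4,5,7,8,10}->{4,5,7,8} => REVISION
Total revisions = 3

Answer: 3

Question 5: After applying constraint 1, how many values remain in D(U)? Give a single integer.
Constraint 1 (V < U) on D(V)={3,4,5,6,7,8} D(U)={3,4,5,7,8,10}: U {3,4,5,7,8,10}->{4,5,7,8,10}
So after constraint 1: D(U)={4,5,7,8,10}, size = 5

Answer: 5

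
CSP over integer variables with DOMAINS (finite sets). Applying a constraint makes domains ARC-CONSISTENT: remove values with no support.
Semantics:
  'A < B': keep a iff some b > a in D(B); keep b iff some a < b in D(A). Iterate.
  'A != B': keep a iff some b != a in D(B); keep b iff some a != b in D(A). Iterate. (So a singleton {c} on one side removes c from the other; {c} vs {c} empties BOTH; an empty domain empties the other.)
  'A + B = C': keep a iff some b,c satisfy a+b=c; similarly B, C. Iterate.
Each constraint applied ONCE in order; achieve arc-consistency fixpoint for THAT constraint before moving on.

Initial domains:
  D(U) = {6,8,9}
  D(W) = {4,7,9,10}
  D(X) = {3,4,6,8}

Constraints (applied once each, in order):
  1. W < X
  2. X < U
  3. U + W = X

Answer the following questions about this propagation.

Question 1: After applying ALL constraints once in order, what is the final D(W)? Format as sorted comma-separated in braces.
Constraint 1 (W < X) on D(W)={4,7,9,10} D(X)={3,4,6,8}: W {4,7,9,10}->{4,7}; X {3,4,6,8}->{6,8}
Constraint 2 (X < U) on D(X)={6,8} D(U)={6,8,9}: U {6,8,9}->{8,9}
Constraint 3 (U + W = X) on D(U)={8,9} D(W)={4,7} D(X)={6,8}: U {8,9}->{}; W {4,7}->{}; X {6,8}->{}
So after all 3 constraints: D(W) = {}

Answer: {}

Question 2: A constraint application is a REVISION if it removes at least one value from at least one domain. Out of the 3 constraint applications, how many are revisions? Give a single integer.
Answer: 3

Derivation:
Constraint 1 (W < X) on D(W)={4,7,9,10} D(X)={3,4,6,8}: W {4,7,9,10}->{4,7}; X {3,4,6,8}->{6,8} => REVISION
Constraint 2 (X < U) on D(X)={6,8} D(U)={6,8,9}: U {6,8,9}->{8,9} => REVISION
Constraint 3 (U + W = X) on D(U)={8,9} D(W)={4,7} D(X)={6,8}: U {8,9}->{}; W {4,7}->{}; X {6,8}->{} => REVISION
Total revisions = 3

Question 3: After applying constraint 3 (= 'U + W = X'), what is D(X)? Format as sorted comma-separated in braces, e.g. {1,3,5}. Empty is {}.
Answer: {}

Derivation:
Constraint 1 (W < X) on D(W)={4,7,9,10} D(X)={3,4,6,8}: W {4,7,9,10}->{4,7}; X {3,4,6,8}->{6,8}
Constraint 2 (X < U) on D(X)={6,8} D(U)={6,8,9}: U {6,8,9}->{8,9}
Constraint 3 (U + W = X) on D(U)={8,9} D(W)={4,7} D(X)={6,8}: U {8,9}->{}; W {4,7}->{}; X {6,8}->{}
So after constraint 3: D(X) = {}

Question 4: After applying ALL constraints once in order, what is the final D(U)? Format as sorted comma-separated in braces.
Constraint 1 (W < X) on D(W)={4,7,9,10} D(X)={3,4,6,8}: W {4,7,9,10}->{4,7}; X {3,4,6,8}->{6,8}
Constraint 2 (X < U) on D(X)={6,8} D(U)={6,8,9}: U {6,8,9}->{8,9}
Constraint 3 (U + W = X) on D(U)={8,9} D(W)={4,7} D(X)={6,8}: U {8,9}->{}; W {4,7}->{}; X {6,8}->{}
So after all 3 constraints: D(U) = {}

Answer: {}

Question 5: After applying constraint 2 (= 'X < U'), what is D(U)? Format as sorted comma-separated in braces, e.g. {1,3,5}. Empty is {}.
Answer: {8,9}

Derivation:
Constraint 1 (W < X) on D(W)={4,7,9,10} D(X)={3,4,6,8}: W {4,7,9,10}->{4,7}; X {3,4,6,8}->{6,8}
Constraint 2 (X < U) on D(X)={6,8} D(U)={6,8,9}: U {6,8,9}->{8,9}
So after constraint 2: D(U) = {8,9}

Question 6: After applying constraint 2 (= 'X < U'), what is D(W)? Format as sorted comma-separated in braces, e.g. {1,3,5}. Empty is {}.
Constraint 1 (W < X) on D(W)={4,7,9,10} D(X)={3,4,6,8}: W {4,7,9,10}->{4,7}; X {3,4,6,8}->{6,8}
Constraint 2 (X < U) on D(X)={6,8} D(U)={6,8,9}: U {6,8,9}->{8,9}
So after constraint 2: D(W) = {4,7}

Answer: {4,7}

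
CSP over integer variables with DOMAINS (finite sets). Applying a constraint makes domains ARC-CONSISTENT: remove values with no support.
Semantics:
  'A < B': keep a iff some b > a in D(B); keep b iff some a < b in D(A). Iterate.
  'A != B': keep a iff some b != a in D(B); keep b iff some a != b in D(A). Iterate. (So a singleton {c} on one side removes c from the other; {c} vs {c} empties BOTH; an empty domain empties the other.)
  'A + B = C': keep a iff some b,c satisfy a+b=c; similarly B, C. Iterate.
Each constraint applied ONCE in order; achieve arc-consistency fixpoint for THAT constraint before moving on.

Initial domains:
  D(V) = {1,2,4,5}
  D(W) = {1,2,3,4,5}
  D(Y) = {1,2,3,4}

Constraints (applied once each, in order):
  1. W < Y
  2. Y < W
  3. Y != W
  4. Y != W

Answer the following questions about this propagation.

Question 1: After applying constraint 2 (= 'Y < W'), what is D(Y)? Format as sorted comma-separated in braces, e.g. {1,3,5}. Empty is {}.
Constraint 1 (W < Y) on D(W)={1,2,3,4,5} D(Y)={1,2,3,4}: W {1,2,3,4,5}->{1,2,3}; Y {1,2,3,4}->{2,3,4}
Constraint 2 (Y < W) on D(Y)={2,3,4} D(W)={1,2,3}: Y {2,3,4}->{2}; W {1,2,3}->{3}
So after constraint 2: D(Y) = {2}

Answer: {2}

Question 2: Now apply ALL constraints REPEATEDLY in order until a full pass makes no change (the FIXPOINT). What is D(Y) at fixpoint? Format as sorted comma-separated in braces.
Answer: {}

Derivation:
pass 0 (initial): D(Y)={1,2,3,4}
pass 1: W {1,2,3,4,5}->{3}; Y {1,2,3,4}->{2}
pass 2: W {3}->{}; Y {2}->{}
pass 3: no change
Fixpoint after 3 passes: D(Y) = {}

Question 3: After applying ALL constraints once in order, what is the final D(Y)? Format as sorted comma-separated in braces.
Constraint 1 (W < Y) on D(W)={1,2,3,4,5} D(Y)={1,2,3,4}: W {1,2,3,4,5}->{1,2,3}; Y {1,2,3,4}->{2,3,4}
Constraint 2 (Y < W) on D(Y)={2,3,4} D(W)={1,2,3}: Y {2,3,4}->{2}; W {1,2,3}->{3}
Constraint 3 (Y != W) on D(Y)={2} D(W)={3}: no change
Constraint 4 (Y != W) on D(Y)={2} D(W)={3}: no change
So after all 4 constraints: D(Y) = {2}

Answer: {2}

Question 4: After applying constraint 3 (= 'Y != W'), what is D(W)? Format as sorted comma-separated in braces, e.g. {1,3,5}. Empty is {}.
Constraint 1 (W < Y) on D(W)={1,2,3,4,5} D(Y)={1,2,3,4}: W {1,2,3,4,5}->{1,2,3}; Y {1,2,3,4}->{2,3,4}
Constraint 2 (Y < W) on D(Y)={2,3,4} D(W)={1,2,3}: Y {2,3,4}->{2}; W {1,2,3}->{3}
Constraint 3 (Y != W) on D(Y)={2} D(W)={3}: no change
So after constraint 3: D(W) = {3}

Answer: {3}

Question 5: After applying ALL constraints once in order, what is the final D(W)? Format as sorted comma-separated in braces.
Answer: {3}

Derivation:
Constraint 1 (W < Y) on D(W)={1,2,3,4,5} D(Y)={1,2,3,4}: W {1,2,3,4,5}->{1,2,3}; Y {1,2,3,4}->{2,3,4}
Constraint 2 (Y < W) on D(Y)={2,3,4} D(W)={1,2,3}: Y {2,3,4}->{2}; W {1,2,3}->{3}
Constraint 3 (Y != W) on D(Y)={2} D(W)={3}: no change
Constraint 4 (Y != W) on D(Y)={2} D(W)={3}: no change
So after all 4 constraints: D(W) = {3}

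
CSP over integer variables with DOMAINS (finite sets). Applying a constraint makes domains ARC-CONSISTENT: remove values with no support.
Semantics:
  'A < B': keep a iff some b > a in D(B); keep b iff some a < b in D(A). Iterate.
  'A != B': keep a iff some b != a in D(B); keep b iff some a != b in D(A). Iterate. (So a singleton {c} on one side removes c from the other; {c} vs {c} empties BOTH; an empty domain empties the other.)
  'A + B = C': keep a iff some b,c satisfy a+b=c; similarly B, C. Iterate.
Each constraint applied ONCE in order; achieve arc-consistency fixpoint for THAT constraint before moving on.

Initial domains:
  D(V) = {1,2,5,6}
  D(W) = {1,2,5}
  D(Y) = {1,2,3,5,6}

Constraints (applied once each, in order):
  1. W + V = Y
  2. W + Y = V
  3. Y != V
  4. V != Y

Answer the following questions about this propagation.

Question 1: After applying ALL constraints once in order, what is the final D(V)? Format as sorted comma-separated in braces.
Answer: {5}

Derivation:
Constraint 1 (W + V = Y) on D(W)={1,2,5} D(V)={1,2,5,6} D(Y)={1,2,3,5,6}: V {1,2,5,6}->{1,2,5}; Y {1,2,3,5,6}->{2,3,6}
Constraint 2 (W + Y = V) on D(W)={1,2,5} D(Y)={2,3,6} D(V)={1,2,5}: W {1,2,5}->{2}; Y {2,3,6}->{3}; V {1,2,5}->{5}
Constraint 3 (Y != V) on D(Y)={3} D(V)={5}: no change
Constraint 4 (V != Y) on D(V)={5} D(Y)={3}: no change
So after all 4 constraints: D(V) = {5}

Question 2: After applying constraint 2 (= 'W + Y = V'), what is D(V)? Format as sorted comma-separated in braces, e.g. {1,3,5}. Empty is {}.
Answer: {5}

Derivation:
Constraint 1 (W + V = Y) on D(W)={1,2,5} D(V)={1,2,5,6} D(Y)={1,2,3,5,6}: V {1,2,5,6}->{1,2,5}; Y {1,2,3,5,6}->{2,3,6}
Constraint 2 (W + Y = V) on D(W)={1,2,5} D(Y)={2,3,6} D(V)={1,2,5}: W {1,2,5}->{2}; Y {2,3,6}->{3}; V {1,2,5}->{5}
So after constraint 2: D(V) = {5}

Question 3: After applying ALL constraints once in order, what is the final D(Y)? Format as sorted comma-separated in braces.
Constraint 1 (W + V = Y) on D(W)={1,2,5} D(V)={1,2,5,6} D(Y)={1,2,3,5,6}: V {1,2,5,6}->{1,2,5}; Y {1,2,3,5,6}->{2,3,6}
Constraint 2 (W + Y = V) on D(W)={1,2,5} D(Y)={2,3,6} D(V)={1,2,5}: W {1,2,5}->{2}; Y {2,3,6}->{3}; V {1,2,5}->{5}
Constraint 3 (Y != V) on D(Y)={3} D(V)={5}: no change
Constraint 4 (V != Y) on D(V)={5} D(Y)={3}: no change
So after all 4 constraints: D(Y) = {3}

Answer: {3}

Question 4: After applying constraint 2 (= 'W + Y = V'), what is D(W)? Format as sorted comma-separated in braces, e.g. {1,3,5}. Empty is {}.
Constraint 1 (W + V = Y) on D(W)={1,2,5} D(V)={1,2,5,6} D(Y)={1,2,3,5,6}: V {1,2,5,6}->{1,2,5}; Y {1,2,3,5,6}->{2,3,6}
Constraint 2 (W + Y = V) on D(W)={1,2,5} D(Y)={2,3,6} D(V)={1,2,5}: W {1,2,5}->{2}; Y {2,3,6}->{3}; V {1,2,5}->{5}
So after constraint 2: D(W) = {2}

Answer: {2}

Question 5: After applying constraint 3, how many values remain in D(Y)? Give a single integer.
Answer: 1

Derivation:
Constraint 1 (W + V = Y) on D(W)={1,2,5} D(V)={1,2,5,6} D(Y)={1,2,3,5,6}: V {1,2,5,6}->{1,2,5}; Y {1,2,3,5,6}->{2,3,6}
Constraint 2 (W + Y = V) on D(W)={1,2,5} D(Y)={2,3,6} D(V)={1,2,5}: W {1,2,5}->{2}; Y {2,3,6}->{3}; V {1,2,5}->{5}
Constraint 3 (Y != V) on D(Y)={3} D(V)={5}: no change
So after constraint 3: D(Y)={3}, size = 1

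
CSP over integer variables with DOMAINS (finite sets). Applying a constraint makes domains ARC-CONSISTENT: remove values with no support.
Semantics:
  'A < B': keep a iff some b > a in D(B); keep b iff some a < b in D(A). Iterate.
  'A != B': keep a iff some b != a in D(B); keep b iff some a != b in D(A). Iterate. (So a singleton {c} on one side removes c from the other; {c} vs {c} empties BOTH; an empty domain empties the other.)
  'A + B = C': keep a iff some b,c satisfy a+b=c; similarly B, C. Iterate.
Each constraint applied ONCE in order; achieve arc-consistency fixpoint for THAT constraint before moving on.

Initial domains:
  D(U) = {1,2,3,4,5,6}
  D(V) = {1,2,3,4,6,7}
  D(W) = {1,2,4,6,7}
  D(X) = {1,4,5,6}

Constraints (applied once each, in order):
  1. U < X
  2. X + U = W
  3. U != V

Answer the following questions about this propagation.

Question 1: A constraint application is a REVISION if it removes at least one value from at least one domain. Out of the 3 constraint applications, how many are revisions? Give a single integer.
Answer: 2

Derivation:
Constraint 1 (U < X) on D(U)={1,2,3,4,5,6} D(X)={1,4,5,6}: U {1,2,3,4,5,6}->{1,2,3,4,5}; X {1,4,5,6}->{4,5,6} => REVISION
Constraint 2 (X + U = W) on D(X)={4,5,6} D(U)={1,2,3,4,5} D(W)={1,2,4,6,7}: U {1,2,3,4,5}->{1,2,3}; W {1,2,4,6,7}->{6,7} => REVISION
Constraint 3 (U != V) on D(U)={1,2,3} D(V)={1,2,3,4,6,7}: no change => not a revision
Total revisions = 2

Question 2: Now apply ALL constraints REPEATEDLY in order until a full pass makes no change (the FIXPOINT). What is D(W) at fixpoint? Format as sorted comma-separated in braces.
Answer: {6,7}

Derivation:
pass 0 (initial): D(W)={1,2,4,6,7}
pass 1: U {1,2,3,4,5,6}->{1,2,3}; W {1,2,4,6,7}->{6,7}; X {1,4,5,6}->{4,5,6}
pass 2: no change
Fixpoint after 2 passes: D(W) = {6,7}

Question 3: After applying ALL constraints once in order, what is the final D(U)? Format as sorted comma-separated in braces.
Constraint 1 (U < X) on D(U)={1,2,3,4,5,6} D(X)={1,4,5,6}: U {1,2,3,4,5,6}->{1,2,3,4,5}; X {1,4,5,6}->{4,5,6}
Constraint 2 (X + U = W) on D(X)={4,5,6} D(U)={1,2,3,4,5} D(W)={1,2,4,6,7}: U {1,2,3,4,5}->{1,2,3}; W {1,2,4,6,7}->{6,7}
Constraint 3 (U != V) on D(U)={1,2,3} D(V)={1,2,3,4,6,7}: no change
So after all 3 constraints: D(U) = {1,2,3}

Answer: {1,2,3}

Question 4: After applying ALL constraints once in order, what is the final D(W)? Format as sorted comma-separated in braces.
Constraint 1 (U < X) on D(U)={1,2,3,4,5,6} D(X)={1,4,5,6}: U {1,2,3,4,5,6}->{1,2,3,4,5}; X {1,4,5,6}->{4,5,6}
Constraint 2 (X + U = W) on D(X)={4,5,6} D(U)={1,2,3,4,5} D(W)={1,2,4,6,7}: U {1,2,3,4,5}->{1,2,3}; W {1,2,4,6,7}->{6,7}
Constraint 3 (U != V) on D(U)={1,2,3} D(V)={1,2,3,4,6,7}: no change
So after all 3 constraints: D(W) = {6,7}

Answer: {6,7}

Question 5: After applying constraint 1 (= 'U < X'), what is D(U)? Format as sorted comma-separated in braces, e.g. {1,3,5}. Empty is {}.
Answer: {1,2,3,4,5}

Derivation:
Constraint 1 (U < X) on D(U)={1,2,3,4,5,6} D(X)={1,4,5,6}: U {1,2,3,4,5,6}->{1,2,3,4,5}; X {1,4,5,6}->{4,5,6}
So after constraint 1: D(U) = {1,2,3,4,5}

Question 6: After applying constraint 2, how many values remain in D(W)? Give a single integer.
Constraint 1 (U < X) on D(U)={1,2,3,4,5,6} D(X)={1,4,5,6}: U {1,2,3,4,5,6}->{1,2,3,4,5}; X {1,4,5,6}->{4,5,6}
Constraint 2 (X + U = W) on D(X)={4,5,6} D(U)={1,2,3,4,5} D(W)={1,2,4,6,7}: U {1,2,3,4,5}->{1,2,3}; W {1,2,4,6,7}->{6,7}
So after constraint 2: D(W)={6,7}, size = 2

Answer: 2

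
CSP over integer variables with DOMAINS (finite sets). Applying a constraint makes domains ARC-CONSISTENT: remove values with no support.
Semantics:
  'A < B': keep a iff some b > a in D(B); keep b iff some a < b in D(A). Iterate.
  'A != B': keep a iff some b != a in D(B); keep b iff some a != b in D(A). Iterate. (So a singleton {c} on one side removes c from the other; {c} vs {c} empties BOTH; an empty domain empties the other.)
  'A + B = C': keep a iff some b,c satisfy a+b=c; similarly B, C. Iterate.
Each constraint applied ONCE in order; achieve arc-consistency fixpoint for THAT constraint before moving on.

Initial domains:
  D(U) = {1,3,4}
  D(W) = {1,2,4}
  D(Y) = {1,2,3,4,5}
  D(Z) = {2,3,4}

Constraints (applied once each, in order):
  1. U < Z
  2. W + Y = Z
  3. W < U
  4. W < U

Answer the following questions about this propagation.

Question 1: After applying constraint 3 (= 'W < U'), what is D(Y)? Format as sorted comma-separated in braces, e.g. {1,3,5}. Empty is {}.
Constraint 1 (U < Z) on D(U)={1,3,4} D(Z)={2,3,4}: U {1,3,4}->{1,3}
Constraint 2 (W + Y = Z) on D(W)={1,2,4} D(Y)={1,2,3,4,5} D(Z)={2,3,4}: W {1,2,4}->{1,2}; Y {1,2,3,4,5}->{1,2,3}
Constraint 3 (W < U) on D(W)={1,2} D(U)={1,3}: U {1,3}->{3}
So after constraint 3: D(Y) = {1,2,3}

Answer: {1,2,3}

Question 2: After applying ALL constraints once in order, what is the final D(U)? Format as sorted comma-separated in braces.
Answer: {3}

Derivation:
Constraint 1 (U < Z) on D(U)={1,3,4} D(Z)={2,3,4}: U {1,3,4}->{1,3}
Constraint 2 (W + Y = Z) on D(W)={1,2,4} D(Y)={1,2,3,4,5} D(Z)={2,3,4}: W {1,2,4}->{1,2}; Y {1,2,3,4,5}->{1,2,3}
Constraint 3 (W < U) on D(W)={1,2} D(U)={1,3}: U {1,3}->{3}
Constraint 4 (W < U) on D(W)={1,2} D(U)={3}: no change
So after all 4 constraints: D(U) = {3}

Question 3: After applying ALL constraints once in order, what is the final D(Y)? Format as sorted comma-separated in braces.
Constraint 1 (U < Z) on D(U)={1,3,4} D(Z)={2,3,4}: U {1,3,4}->{1,3}
Constraint 2 (W + Y = Z) on D(W)={1,2,4} D(Y)={1,2,3,4,5} D(Z)={2,3,4}: W {1,2,4}->{1,2}; Y {1,2,3,4,5}->{1,2,3}
Constraint 3 (W < U) on D(W)={1,2} D(U)={1,3}: U {1,3}->{3}
Constraint 4 (W < U) on D(W)={1,2} D(U)={3}: no change
So after all 4 constraints: D(Y) = {1,2,3}

Answer: {1,2,3}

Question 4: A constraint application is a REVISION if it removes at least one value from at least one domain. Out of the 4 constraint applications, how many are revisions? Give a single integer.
Answer: 3

Derivation:
Constraint 1 (U < Z) on D(U)={1,3,4} D(Z)={2,3,4}: U {1,3,4}->{1,3} => REVISION
Constraint 2 (W + Y = Z) on D(W)={1,2,4} D(Y)={1,2,3,4,5} D(Z)={2,3,4}: W {1,2,4}->{1,2}; Y {1,2,3,4,5}->{1,2,3} => REVISION
Constraint 3 (W < U) on D(W)={1,2} D(U)={1,3}: U {1,3}->{3} => REVISION
Constraint 4 (W < U) on D(W)={1,2} D(U)={3}: no change => not a revision
Total revisions = 3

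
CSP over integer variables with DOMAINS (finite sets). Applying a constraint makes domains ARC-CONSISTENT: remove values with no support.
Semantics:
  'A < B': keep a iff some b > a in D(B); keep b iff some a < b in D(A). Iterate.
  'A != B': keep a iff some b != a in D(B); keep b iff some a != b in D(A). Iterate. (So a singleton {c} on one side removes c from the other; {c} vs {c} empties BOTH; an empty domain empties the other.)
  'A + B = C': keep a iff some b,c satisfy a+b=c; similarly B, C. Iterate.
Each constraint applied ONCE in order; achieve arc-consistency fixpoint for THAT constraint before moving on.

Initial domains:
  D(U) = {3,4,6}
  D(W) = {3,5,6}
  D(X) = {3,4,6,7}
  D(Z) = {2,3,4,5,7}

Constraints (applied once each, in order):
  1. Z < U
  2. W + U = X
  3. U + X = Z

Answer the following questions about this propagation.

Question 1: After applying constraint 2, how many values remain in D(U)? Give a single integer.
Answer: 2

Derivation:
Constraint 1 (Z < U) on D(Z)={2,3,4,5,7} D(U)={3,4,6}: Z {2,3,4,5,7}->{2,3,4,5}
Constraint 2 (W + U = X) on D(W)={3,5,6} D(U)={3,4,6} D(X)={3,4,6,7}: W {3,5,6}->{3}; U {3,4,6}->{3,4}; X {3,4,6,7}->{6,7}
So after constraint 2: D(U)={3,4}, size = 2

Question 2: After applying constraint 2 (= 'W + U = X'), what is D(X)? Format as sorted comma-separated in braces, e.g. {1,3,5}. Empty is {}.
Answer: {6,7}

Derivation:
Constraint 1 (Z < U) on D(Z)={2,3,4,5,7} D(U)={3,4,6}: Z {2,3,4,5,7}->{2,3,4,5}
Constraint 2 (W + U = X) on D(W)={3,5,6} D(U)={3,4,6} D(X)={3,4,6,7}: W {3,5,6}->{3}; U {3,4,6}->{3,4}; X {3,4,6,7}->{6,7}
So after constraint 2: D(X) = {6,7}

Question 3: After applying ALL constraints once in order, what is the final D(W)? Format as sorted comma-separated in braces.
Answer: {3}

Derivation:
Constraint 1 (Z < U) on D(Z)={2,3,4,5,7} D(U)={3,4,6}: Z {2,3,4,5,7}->{2,3,4,5}
Constraint 2 (W + U = X) on D(W)={3,5,6} D(U)={3,4,6} D(X)={3,4,6,7}: W {3,5,6}->{3}; U {3,4,6}->{3,4}; X {3,4,6,7}->{6,7}
Constraint 3 (U + X = Z) on D(U)={3,4} D(X)={6,7} D(Z)={2,3,4,5}: U {3,4}->{}; X {6,7}->{}; Z {2,3,4,5}->{}
So after all 3 constraints: D(W) = {3}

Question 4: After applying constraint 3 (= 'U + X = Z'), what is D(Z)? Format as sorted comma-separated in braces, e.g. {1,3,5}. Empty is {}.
Constraint 1 (Z < U) on D(Z)={2,3,4,5,7} D(U)={3,4,6}: Z {2,3,4,5,7}->{2,3,4,5}
Constraint 2 (W + U = X) on D(W)={3,5,6} D(U)={3,4,6} D(X)={3,4,6,7}: W {3,5,6}->{3}; U {3,4,6}->{3,4}; X {3,4,6,7}->{6,7}
Constraint 3 (U + X = Z) on D(U)={3,4} D(X)={6,7} D(Z)={2,3,4,5}: U {3,4}->{}; X {6,7}->{}; Z {2,3,4,5}->{}
So after constraint 3: D(Z) = {}

Answer: {}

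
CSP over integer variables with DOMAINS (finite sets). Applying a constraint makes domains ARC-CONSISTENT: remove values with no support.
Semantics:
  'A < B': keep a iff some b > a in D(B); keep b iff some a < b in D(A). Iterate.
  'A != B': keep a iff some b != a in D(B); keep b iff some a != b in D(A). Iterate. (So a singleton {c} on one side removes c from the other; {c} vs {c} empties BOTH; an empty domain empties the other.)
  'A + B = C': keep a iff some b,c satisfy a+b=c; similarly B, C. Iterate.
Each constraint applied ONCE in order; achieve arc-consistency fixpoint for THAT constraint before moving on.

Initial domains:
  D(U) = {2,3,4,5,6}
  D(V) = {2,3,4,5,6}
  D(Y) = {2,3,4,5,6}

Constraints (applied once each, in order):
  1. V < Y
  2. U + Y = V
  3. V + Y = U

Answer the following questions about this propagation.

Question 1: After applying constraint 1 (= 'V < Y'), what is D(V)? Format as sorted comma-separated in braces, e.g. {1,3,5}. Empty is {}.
Constraint 1 (V < Y) on D(V)={2,3,4,5,6} D(Y)={2,3,4,5,6}: V {2,3,4,5,6}->{2,3,4,5}; Y {2,3,4,5,6}->{3,4,5,6}
So after constraint 1: D(V) = {2,3,4,5}

Answer: {2,3,4,5}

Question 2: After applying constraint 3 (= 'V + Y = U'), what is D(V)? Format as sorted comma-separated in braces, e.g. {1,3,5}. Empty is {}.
Answer: {}

Derivation:
Constraint 1 (V < Y) on D(V)={2,3,4,5,6} D(Y)={2,3,4,5,6}: V {2,3,4,5,6}->{2,3,4,5}; Y {2,3,4,5,6}->{3,4,5,6}
Constraint 2 (U + Y = V) on D(U)={2,3,4,5,6} D(Y)={3,4,5,6} D(V)={2,3,4,5}: U {2,3,4,5,6}->{2}; Y {3,4,5,6}->{3}; V {2,3,4,5}->{5}
Constraint 3 (V + Y = U) on D(V)={5} D(Y)={3} D(U)={2}: V {5}->{}; Y {3}->{}; U {2}->{}
So after constraint 3: D(V) = {}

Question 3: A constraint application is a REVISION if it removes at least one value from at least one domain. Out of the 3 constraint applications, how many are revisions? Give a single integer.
Constraint 1 (V < Y) on D(V)={2,3,4,5,6} D(Y)={2,3,4,5,6}: V {2,3,4,5,6}->{2,3,4,5}; Y {2,3,4,5,6}->{3,4,5,6} => REVISION
Constraint 2 (U + Y = V) on D(U)={2,3,4,5,6} D(Y)={3,4,5,6} D(V)={2,3,4,5}: U {2,3,4,5,6}->{2}; Y {3,4,5,6}->{3}; V {2,3,4,5}->{5} => REVISION
Constraint 3 (V + Y = U) on D(V)={5} D(Y)={3} D(U)={2}: V {5}->{}; Y {3}->{}; U {2}->{} => REVISION
Total revisions = 3

Answer: 3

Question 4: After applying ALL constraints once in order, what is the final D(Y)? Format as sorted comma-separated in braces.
Answer: {}

Derivation:
Constraint 1 (V < Y) on D(V)={2,3,4,5,6} D(Y)={2,3,4,5,6}: V {2,3,4,5,6}->{2,3,4,5}; Y {2,3,4,5,6}->{3,4,5,6}
Constraint 2 (U + Y = V) on D(U)={2,3,4,5,6} D(Y)={3,4,5,6} D(V)={2,3,4,5}: U {2,3,4,5,6}->{2}; Y {3,4,5,6}->{3}; V {2,3,4,5}->{5}
Constraint 3 (V + Y = U) on D(V)={5} D(Y)={3} D(U)={2}: V {5}->{}; Y {3}->{}; U {2}->{}
So after all 3 constraints: D(Y) = {}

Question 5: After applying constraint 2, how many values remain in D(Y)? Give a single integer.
Answer: 1

Derivation:
Constraint 1 (V < Y) on D(V)={2,3,4,5,6} D(Y)={2,3,4,5,6}: V {2,3,4,5,6}->{2,3,4,5}; Y {2,3,4,5,6}->{3,4,5,6}
Constraint 2 (U + Y = V) on D(U)={2,3,4,5,6} D(Y)={3,4,5,6} D(V)={2,3,4,5}: U {2,3,4,5,6}->{2}; Y {3,4,5,6}->{3}; V {2,3,4,5}->{5}
So after constraint 2: D(Y)={3}, size = 1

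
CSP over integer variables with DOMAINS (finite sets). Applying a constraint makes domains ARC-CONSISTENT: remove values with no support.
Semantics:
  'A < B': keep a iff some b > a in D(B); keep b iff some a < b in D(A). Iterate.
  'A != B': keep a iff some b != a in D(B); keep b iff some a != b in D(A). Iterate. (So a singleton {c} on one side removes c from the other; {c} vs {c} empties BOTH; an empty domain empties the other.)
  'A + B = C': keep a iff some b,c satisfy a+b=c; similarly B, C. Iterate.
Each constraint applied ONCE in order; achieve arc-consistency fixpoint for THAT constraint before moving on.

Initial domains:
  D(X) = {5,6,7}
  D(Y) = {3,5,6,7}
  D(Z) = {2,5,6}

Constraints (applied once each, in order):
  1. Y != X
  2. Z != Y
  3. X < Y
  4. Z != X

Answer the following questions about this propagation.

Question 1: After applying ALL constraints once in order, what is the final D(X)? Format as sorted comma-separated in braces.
Constraint 1 (Y != X) on D(Y)={3,5,6,7} D(X)={5,6,7}: no change
Constraint 2 (Z != Y) on D(Z)={2,5,6} D(Y)={3,5,6,7}: no change
Constraint 3 (X < Y) on D(X)={5,6,7} D(Y)={3,5,6,7}: X {5,6,7}->{5,6}; Y {3,5,6,7}->{6,7}
Constraint 4 (Z != X) on D(Z)={2,5,6} D(X)={5,6}: no change
So after all 4 constraints: D(X) = {5,6}

Answer: {5,6}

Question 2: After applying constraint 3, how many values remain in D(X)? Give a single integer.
Answer: 2

Derivation:
Constraint 1 (Y != X) on D(Y)={3,5,6,7} D(X)={5,6,7}: no change
Constraint 2 (Z != Y) on D(Z)={2,5,6} D(Y)={3,5,6,7}: no change
Constraint 3 (X < Y) on D(X)={5,6,7} D(Y)={3,5,6,7}: X {5,6,7}->{5,6}; Y {3,5,6,7}->{6,7}
So after constraint 3: D(X)={5,6}, size = 2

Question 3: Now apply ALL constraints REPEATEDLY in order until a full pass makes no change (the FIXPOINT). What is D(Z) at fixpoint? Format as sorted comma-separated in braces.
pass 0 (initial): D(Z)={2,5,6}
pass 1: X {5,6,7}->{5,6}; Y {3,5,6,7}->{6,7}
pass 2: no change
Fixpoint after 2 passes: D(Z) = {2,5,6}

Answer: {2,5,6}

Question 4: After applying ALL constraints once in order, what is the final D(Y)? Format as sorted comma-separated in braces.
Constraint 1 (Y != X) on D(Y)={3,5,6,7} D(X)={5,6,7}: no change
Constraint 2 (Z != Y) on D(Z)={2,5,6} D(Y)={3,5,6,7}: no change
Constraint 3 (X < Y) on D(X)={5,6,7} D(Y)={3,5,6,7}: X {5,6,7}->{5,6}; Y {3,5,6,7}->{6,7}
Constraint 4 (Z != X) on D(Z)={2,5,6} D(X)={5,6}: no change
So after all 4 constraints: D(Y) = {6,7}

Answer: {6,7}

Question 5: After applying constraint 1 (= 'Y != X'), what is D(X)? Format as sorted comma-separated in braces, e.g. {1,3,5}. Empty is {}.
Constraint 1 (Y != X) on D(Y)={3,5,6,7} D(X)={5,6,7}: no change
So after constraint 1: D(X) = {5,6,7}

Answer: {5,6,7}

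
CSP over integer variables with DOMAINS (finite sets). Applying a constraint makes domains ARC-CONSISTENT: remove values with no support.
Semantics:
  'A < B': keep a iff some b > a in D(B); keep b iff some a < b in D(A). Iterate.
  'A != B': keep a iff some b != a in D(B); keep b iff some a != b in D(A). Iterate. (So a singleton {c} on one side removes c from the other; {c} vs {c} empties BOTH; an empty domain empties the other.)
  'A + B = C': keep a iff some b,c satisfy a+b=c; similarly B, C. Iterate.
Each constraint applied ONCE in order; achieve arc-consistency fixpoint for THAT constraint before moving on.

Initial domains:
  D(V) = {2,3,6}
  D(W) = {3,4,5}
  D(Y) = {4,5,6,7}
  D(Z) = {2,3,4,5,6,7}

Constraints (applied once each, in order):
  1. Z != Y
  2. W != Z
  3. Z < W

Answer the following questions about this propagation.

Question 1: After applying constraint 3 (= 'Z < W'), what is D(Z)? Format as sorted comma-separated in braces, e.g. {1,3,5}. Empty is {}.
Answer: {2,3,4}

Derivation:
Constraint 1 (Z != Y) on D(Z)={2,3,4,5,6,7} D(Y)={4,5,6,7}: no change
Constraint 2 (W != Z) on D(W)={3,4,5} D(Z)={2,3,4,5,6,7}: no change
Constraint 3 (Z < W) on D(Z)={2,3,4,5,6,7} D(W)={3,4,5}: Z {2,3,4,5,6,7}->{2,3,4}
So after constraint 3: D(Z) = {2,3,4}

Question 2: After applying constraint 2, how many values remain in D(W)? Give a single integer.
Constraint 1 (Z != Y) on D(Z)={2,3,4,5,6,7} D(Y)={4,5,6,7}: no change
Constraint 2 (W != Z) on D(W)={3,4,5} D(Z)={2,3,4,5,6,7}: no change
So after constraint 2: D(W)={3,4,5}, size = 3

Answer: 3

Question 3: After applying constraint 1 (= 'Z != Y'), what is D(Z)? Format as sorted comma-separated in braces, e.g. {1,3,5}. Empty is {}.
Constraint 1 (Z != Y) on D(Z)={2,3,4,5,6,7} D(Y)={4,5,6,7}: no change
So after constraint 1: D(Z) = {2,3,4,5,6,7}

Answer: {2,3,4,5,6,7}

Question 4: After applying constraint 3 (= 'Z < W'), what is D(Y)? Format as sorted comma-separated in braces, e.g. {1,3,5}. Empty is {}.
Constraint 1 (Z != Y) on D(Z)={2,3,4,5,6,7} D(Y)={4,5,6,7}: no change
Constraint 2 (W != Z) on D(W)={3,4,5} D(Z)={2,3,4,5,6,7}: no change
Constraint 3 (Z < W) on D(Z)={2,3,4,5,6,7} D(W)={3,4,5}: Z {2,3,4,5,6,7}->{2,3,4}
So after constraint 3: D(Y) = {4,5,6,7}

Answer: {4,5,6,7}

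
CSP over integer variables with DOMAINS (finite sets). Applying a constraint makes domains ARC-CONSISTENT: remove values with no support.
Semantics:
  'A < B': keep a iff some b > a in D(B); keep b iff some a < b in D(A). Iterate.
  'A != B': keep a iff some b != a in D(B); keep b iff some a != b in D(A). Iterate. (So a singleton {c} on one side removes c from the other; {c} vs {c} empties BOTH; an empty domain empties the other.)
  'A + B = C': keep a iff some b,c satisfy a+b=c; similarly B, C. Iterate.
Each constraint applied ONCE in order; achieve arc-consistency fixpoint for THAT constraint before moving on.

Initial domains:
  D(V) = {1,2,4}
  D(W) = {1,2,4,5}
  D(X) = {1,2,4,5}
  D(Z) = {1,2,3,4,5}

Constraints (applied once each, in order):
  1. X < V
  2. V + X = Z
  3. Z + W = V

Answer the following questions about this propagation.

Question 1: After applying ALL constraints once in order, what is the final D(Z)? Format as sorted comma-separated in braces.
Answer: {3}

Derivation:
Constraint 1 (X < V) on D(X)={1,2,4,5} D(V)={1,2,4}: X {1,2,4,5}->{1,2}; V {1,2,4}->{2,4}
Constraint 2 (V + X = Z) on D(V)={2,4} D(X)={1,2} D(Z)={1,2,3,4,5}: Z {1,2,3,4,5}->{3,4,5}
Constraint 3 (Z + W = V) on D(Z)={3,4,5} D(W)={1,2,4,5} D(V)={2,4}: Z {3,4,5}->{3}; W {1,2,4,5}->{1}; V {2,4}->{4}
So after all 3 constraints: D(Z) = {3}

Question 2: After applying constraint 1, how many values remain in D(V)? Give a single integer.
Constraint 1 (X < V) on D(X)={1,2,4,5} D(V)={1,2,4}: X {1,2,4,5}->{1,2}; V {1,2,4}->{2,4}
So after constraint 1: D(V)={2,4}, size = 2

Answer: 2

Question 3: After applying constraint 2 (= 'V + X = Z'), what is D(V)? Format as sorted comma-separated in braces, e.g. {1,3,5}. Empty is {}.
Answer: {2,4}

Derivation:
Constraint 1 (X < V) on D(X)={1,2,4,5} D(V)={1,2,4}: X {1,2,4,5}->{1,2}; V {1,2,4}->{2,4}
Constraint 2 (V + X = Z) on D(V)={2,4} D(X)={1,2} D(Z)={1,2,3,4,5}: Z {1,2,3,4,5}->{3,4,5}
So after constraint 2: D(V) = {2,4}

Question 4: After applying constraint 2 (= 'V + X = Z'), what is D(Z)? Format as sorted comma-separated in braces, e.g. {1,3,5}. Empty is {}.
Constraint 1 (X < V) on D(X)={1,2,4,5} D(V)={1,2,4}: X {1,2,4,5}->{1,2}; V {1,2,4}->{2,4}
Constraint 2 (V + X = Z) on D(V)={2,4} D(X)={1,2} D(Z)={1,2,3,4,5}: Z {1,2,3,4,5}->{3,4,5}
So after constraint 2: D(Z) = {3,4,5}

Answer: {3,4,5}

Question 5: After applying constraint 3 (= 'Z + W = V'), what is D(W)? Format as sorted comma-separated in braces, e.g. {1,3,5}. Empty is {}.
Constraint 1 (X < V) on D(X)={1,2,4,5} D(V)={1,2,4}: X {1,2,4,5}->{1,2}; V {1,2,4}->{2,4}
Constraint 2 (V + X = Z) on D(V)={2,4} D(X)={1,2} D(Z)={1,2,3,4,5}: Z {1,2,3,4,5}->{3,4,5}
Constraint 3 (Z + W = V) on D(Z)={3,4,5} D(W)={1,2,4,5} D(V)={2,4}: Z {3,4,5}->{3}; W {1,2,4,5}->{1}; V {2,4}->{4}
So after constraint 3: D(W) = {1}

Answer: {1}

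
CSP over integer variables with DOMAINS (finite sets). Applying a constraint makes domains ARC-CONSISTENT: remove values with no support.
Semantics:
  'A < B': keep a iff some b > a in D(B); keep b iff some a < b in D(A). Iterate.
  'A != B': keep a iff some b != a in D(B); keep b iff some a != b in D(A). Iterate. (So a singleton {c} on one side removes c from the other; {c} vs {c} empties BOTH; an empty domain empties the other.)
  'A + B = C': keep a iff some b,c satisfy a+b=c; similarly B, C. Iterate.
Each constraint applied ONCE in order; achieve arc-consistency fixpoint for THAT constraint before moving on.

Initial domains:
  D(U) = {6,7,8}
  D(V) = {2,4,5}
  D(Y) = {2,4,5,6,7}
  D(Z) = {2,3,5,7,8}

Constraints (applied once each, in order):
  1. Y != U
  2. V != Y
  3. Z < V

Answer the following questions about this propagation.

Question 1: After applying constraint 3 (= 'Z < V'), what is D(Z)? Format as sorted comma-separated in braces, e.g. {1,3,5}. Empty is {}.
Answer: {2,3}

Derivation:
Constraint 1 (Y != U) on D(Y)={2,4,5,6,7} D(U)={6,7,8}: no change
Constraint 2 (V != Y) on D(V)={2,4,5} D(Y)={2,4,5,6,7}: no change
Constraint 3 (Z < V) on D(Z)={2,3,5,7,8} D(V)={2,4,5}: Z {2,3,5,7,8}->{2,3}; V {2,4,5}->{4,5}
So after constraint 3: D(Z) = {2,3}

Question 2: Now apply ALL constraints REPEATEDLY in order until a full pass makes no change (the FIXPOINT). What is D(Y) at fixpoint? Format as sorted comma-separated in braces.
pass 0 (initial): D(Y)={2,4,5,6,7}
pass 1: V {2,4,5}->{4,5}; Z {2,3,5,7,8}->{2,3}
pass 2: no change
Fixpoint after 2 passes: D(Y) = {2,4,5,6,7}

Answer: {2,4,5,6,7}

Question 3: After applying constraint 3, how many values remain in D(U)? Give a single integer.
Constraint 1 (Y != U) on D(Y)={2,4,5,6,7} D(U)={6,7,8}: no change
Constraint 2 (V != Y) on D(V)={2,4,5} D(Y)={2,4,5,6,7}: no change
Constraint 3 (Z < V) on D(Z)={2,3,5,7,8} D(V)={2,4,5}: Z {2,3,5,7,8}->{2,3}; V {2,4,5}->{4,5}
So after constraint 3: D(U)={6,7,8}, size = 3

Answer: 3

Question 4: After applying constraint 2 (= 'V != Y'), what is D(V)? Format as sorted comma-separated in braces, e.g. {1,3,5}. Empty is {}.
Constraint 1 (Y != U) on D(Y)={2,4,5,6,7} D(U)={6,7,8}: no change
Constraint 2 (V != Y) on D(V)={2,4,5} D(Y)={2,4,5,6,7}: no change
So after constraint 2: D(V) = {2,4,5}

Answer: {2,4,5}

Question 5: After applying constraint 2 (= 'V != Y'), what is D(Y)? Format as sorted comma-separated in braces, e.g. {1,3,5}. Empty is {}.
Constraint 1 (Y != U) on D(Y)={2,4,5,6,7} D(U)={6,7,8}: no change
Constraint 2 (V != Y) on D(V)={2,4,5} D(Y)={2,4,5,6,7}: no change
So after constraint 2: D(Y) = {2,4,5,6,7}

Answer: {2,4,5,6,7}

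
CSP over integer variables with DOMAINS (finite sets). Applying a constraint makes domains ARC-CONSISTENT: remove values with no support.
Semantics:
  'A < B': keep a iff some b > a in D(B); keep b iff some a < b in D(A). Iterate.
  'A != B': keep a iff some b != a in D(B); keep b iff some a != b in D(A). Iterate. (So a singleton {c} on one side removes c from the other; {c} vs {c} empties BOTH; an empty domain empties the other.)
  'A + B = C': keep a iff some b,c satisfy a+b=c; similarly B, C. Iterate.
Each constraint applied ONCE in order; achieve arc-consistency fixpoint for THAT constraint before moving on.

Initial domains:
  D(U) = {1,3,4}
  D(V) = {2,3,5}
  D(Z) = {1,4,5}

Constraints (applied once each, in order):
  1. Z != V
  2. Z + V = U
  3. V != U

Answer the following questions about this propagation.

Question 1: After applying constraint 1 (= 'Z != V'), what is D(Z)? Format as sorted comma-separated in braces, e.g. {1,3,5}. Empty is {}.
Answer: {1,4,5}

Derivation:
Constraint 1 (Z != V) on D(Z)={1,4,5} D(V)={2,3,5}: no change
So after constraint 1: D(Z) = {1,4,5}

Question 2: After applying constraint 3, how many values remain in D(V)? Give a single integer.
Answer: 2

Derivation:
Constraint 1 (Z != V) on D(Z)={1,4,5} D(V)={2,3,5}: no change
Constraint 2 (Z + V = U) on D(Z)={1,4,5} D(V)={2,3,5} D(U)={1,3,4}: Z {1,4,5}->{1}; V {2,3,5}->{2,3}; U {1,3,4}->{3,4}
Constraint 3 (V != U) on D(V)={2,3} D(U)={3,4}: no change
So after constraint 3: D(V)={2,3}, size = 2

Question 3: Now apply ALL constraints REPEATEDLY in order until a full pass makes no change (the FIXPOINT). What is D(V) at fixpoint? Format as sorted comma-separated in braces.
pass 0 (initial): D(V)={2,3,5}
pass 1: U {1,3,4}->{3,4}; V {2,3,5}->{2,3}; Z {1,4,5}->{1}
pass 2: no change
Fixpoint after 2 passes: D(V) = {2,3}

Answer: {2,3}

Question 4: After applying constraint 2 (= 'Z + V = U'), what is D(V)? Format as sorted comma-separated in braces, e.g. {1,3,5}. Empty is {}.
Answer: {2,3}

Derivation:
Constraint 1 (Z != V) on D(Z)={1,4,5} D(V)={2,3,5}: no change
Constraint 2 (Z + V = U) on D(Z)={1,4,5} D(V)={2,3,5} D(U)={1,3,4}: Z {1,4,5}->{1}; V {2,3,5}->{2,3}; U {1,3,4}->{3,4}
So after constraint 2: D(V) = {2,3}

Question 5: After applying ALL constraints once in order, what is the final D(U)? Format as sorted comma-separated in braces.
Answer: {3,4}

Derivation:
Constraint 1 (Z != V) on D(Z)={1,4,5} D(V)={2,3,5}: no change
Constraint 2 (Z + V = U) on D(Z)={1,4,5} D(V)={2,3,5} D(U)={1,3,4}: Z {1,4,5}->{1}; V {2,3,5}->{2,3}; U {1,3,4}->{3,4}
Constraint 3 (V != U) on D(V)={2,3} D(U)={3,4}: no change
So after all 3 constraints: D(U) = {3,4}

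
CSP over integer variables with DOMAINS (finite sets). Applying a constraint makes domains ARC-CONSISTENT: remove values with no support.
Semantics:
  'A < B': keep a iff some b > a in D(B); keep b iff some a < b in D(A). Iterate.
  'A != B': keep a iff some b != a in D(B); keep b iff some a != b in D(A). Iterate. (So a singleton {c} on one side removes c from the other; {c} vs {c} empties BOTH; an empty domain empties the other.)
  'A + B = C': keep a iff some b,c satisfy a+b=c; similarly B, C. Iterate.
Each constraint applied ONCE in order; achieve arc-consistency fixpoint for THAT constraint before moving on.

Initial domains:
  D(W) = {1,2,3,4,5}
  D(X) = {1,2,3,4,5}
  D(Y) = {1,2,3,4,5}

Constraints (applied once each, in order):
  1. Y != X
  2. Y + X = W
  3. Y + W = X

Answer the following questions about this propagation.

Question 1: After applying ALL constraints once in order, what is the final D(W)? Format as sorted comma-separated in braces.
Answer: {2,3}

Derivation:
Constraint 1 (Y != X) on D(Y)={1,2,3,4,5} D(X)={1,2,3,4,5}: no change
Constraint 2 (Y + X = W) on D(Y)={1,2,3,4,5} D(X)={1,2,3,4,5} D(W)={1,2,3,4,5}: Y {1,2,3,4,5}->{1,2,3,4}; X {1,2,3,4,5}->{1,2,3,4}; W {1,2,3,4,5}->{2,3,4,5}
Constraint 3 (Y + W = X) on D(Y)={1,2,3,4} D(W)={2,3,4,5} D(X)={1,2,3,4}: Y {1,2,3,4}->{1,2}; W {2,3,4,5}->{2,3}; X {1,2,3,4}->{3,4}
So after all 3 constraints: D(W) = {2,3}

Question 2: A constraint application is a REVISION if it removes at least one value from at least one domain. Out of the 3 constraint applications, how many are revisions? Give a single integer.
Constraint 1 (Y != X) on D(Y)={1,2,3,4,5} D(X)={1,2,3,4,5}: no change => not a revision
Constraint 2 (Y + X = W) on D(Y)={1,2,3,4,5} D(X)={1,2,3,4,5} D(W)={1,2,3,4,5}: Y {1,2,3,4,5}->{1,2,3,4}; X {1,2,3,4,5}->{1,2,3,4}; W {1,2,3,4,5}->{2,3,4,5} => REVISION
Constraint 3 (Y + W = X) on D(Y)={1,2,3,4} D(W)={2,3,4,5} D(X)={1,2,3,4}: Y {1,2,3,4}->{1,2}; W {2,3,4,5}->{2,3}; X {1,2,3,4}->{3,4} => REVISION
Total revisions = 2

Answer: 2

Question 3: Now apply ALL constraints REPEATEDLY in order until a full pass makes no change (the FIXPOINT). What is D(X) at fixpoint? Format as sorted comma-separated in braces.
pass 0 (initial): D(X)={1,2,3,4,5}
pass 1: W {1,2,3,4,5}->{2,3}; X {1,2,3,4,5}->{3,4}; Y {1,2,3,4,5}->{1,2}
pass 2: W {2,3}->{}; X {3,4}->{}; Y {1,2}->{}
pass 3: no change
Fixpoint after 3 passes: D(X) = {}

Answer: {}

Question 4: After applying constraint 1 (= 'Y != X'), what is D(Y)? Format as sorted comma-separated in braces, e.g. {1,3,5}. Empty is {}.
Constraint 1 (Y != X) on D(Y)={1,2,3,4,5} D(X)={1,2,3,4,5}: no change
So after constraint 1: D(Y) = {1,2,3,4,5}

Answer: {1,2,3,4,5}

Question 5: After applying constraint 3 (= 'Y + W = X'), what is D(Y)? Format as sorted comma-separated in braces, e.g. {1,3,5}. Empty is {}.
Answer: {1,2}

Derivation:
Constraint 1 (Y != X) on D(Y)={1,2,3,4,5} D(X)={1,2,3,4,5}: no change
Constraint 2 (Y + X = W) on D(Y)={1,2,3,4,5} D(X)={1,2,3,4,5} D(W)={1,2,3,4,5}: Y {1,2,3,4,5}->{1,2,3,4}; X {1,2,3,4,5}->{1,2,3,4}; W {1,2,3,4,5}->{2,3,4,5}
Constraint 3 (Y + W = X) on D(Y)={1,2,3,4} D(W)={2,3,4,5} D(X)={1,2,3,4}: Y {1,2,3,4}->{1,2}; W {2,3,4,5}->{2,3}; X {1,2,3,4}->{3,4}
So after constraint 3: D(Y) = {1,2}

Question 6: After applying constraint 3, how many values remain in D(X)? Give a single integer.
Constraint 1 (Y != X) on D(Y)={1,2,3,4,5} D(X)={1,2,3,4,5}: no change
Constraint 2 (Y + X = W) on D(Y)={1,2,3,4,5} D(X)={1,2,3,4,5} D(W)={1,2,3,4,5}: Y {1,2,3,4,5}->{1,2,3,4}; X {1,2,3,4,5}->{1,2,3,4}; W {1,2,3,4,5}->{2,3,4,5}
Constraint 3 (Y + W = X) on D(Y)={1,2,3,4} D(W)={2,3,4,5} D(X)={1,2,3,4}: Y {1,2,3,4}->{1,2}; W {2,3,4,5}->{2,3}; X {1,2,3,4}->{3,4}
So after constraint 3: D(X)={3,4}, size = 2

Answer: 2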